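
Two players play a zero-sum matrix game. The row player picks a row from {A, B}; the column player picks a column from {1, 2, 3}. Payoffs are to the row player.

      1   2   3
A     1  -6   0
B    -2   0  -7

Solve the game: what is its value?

-42/13

Row minima: A → -6, B → -7; maximin = -6.
Column maxima: 1 → 1, 2 → 0, 3 → 0; minimax = 0.
-6 ≠ 0, so there is no saddle point; optimal play is mixed.
1 is strictly dominated by 3 (it gives the row player strictly more in every row), so the column player never plays it.
On the remaining 2×2 (A, B vs 2, 3):
Let the row player play A with probability p. Expected payoff against 2: (-6)p + 0(1−p) = −6p; against 3: 0p + (-7)(1−p) = 7p − 7.
Setting these equal: −6p = 7p − 7 ⇒ −13p = -7 ⇒ p = 7/13, and the value is (-6)·(7/13) = -42/13.
For the column player: with q = P(2), equating A's and B's payoffs gives −6q = 7q − 7 ⇒ q = 7/13.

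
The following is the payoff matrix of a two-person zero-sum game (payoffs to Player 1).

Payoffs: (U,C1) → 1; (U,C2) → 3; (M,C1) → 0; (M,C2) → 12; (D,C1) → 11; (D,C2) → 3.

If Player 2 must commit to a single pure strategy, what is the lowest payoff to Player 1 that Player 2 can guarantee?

11

Column maxima: C1 → 11, C2 → 12.
The smallest of these is 11.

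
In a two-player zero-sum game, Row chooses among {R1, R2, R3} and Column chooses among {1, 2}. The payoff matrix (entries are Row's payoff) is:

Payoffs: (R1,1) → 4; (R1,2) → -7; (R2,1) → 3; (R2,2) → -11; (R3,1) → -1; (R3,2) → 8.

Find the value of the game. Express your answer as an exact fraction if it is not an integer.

Row minima: R1 → -7, R2 → -11, R3 → -1; maximin = -1.
Column maxima: 1 → 4, 2 → 8; minimax = 4.
-1 ≠ 4, so there is no saddle point; optimal play is mixed.
R2 is strictly dominated by R1, so Row never plays it.
On the remaining 2×2 (R1, R3 vs 1, 2):
Let Row play R1 with probability p. Expected payoff against 1: 4p + (-1)(1−p) = 5p − 1; against 2: (-7)p + 8(1−p) = −15p + 8.
Setting these equal: 5p − 1 = −15p + 8 ⇒ 20p = 9 ⇒ p = 9/20, and the value is (5)·(9/20) − 1 = 5/4.
For Column: with q = P(1), equating R1's and R3's payoffs gives 11q − 7 = −9q + 8 ⇒ q = 3/4.

5/4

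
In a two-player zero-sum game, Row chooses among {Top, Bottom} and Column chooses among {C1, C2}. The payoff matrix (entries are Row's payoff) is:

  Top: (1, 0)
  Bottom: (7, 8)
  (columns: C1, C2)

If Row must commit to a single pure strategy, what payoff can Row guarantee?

7

Row minima: Top → 0, Bottom → 7.
The best of these is 7.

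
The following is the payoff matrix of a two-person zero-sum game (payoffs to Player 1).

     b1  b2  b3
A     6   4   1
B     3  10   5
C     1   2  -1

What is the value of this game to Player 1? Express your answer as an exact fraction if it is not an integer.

27/7

Row minima: A → 1, B → 3, C → -1; maximin = 3.
Column maxima: b1 → 6, b2 → 10, b3 → 5; minimax = 5.
3 ≠ 5, so there is no saddle point; optimal play is mixed.
C is strictly dominated by A, so Player 1 never plays it.
b2 is strictly dominated by b3 (it gives Player 1 strictly more in every row), so Player 2 never plays it.
On the remaining 2×2 (A, B vs b1, b3):
Let Player 1 play A with probability p. Expected payoff against b1: 6p + 3(1−p) = 3p + 3; against b3: 1p + 5(1−p) = −4p + 5.
Setting these equal: 3p + 3 = −4p + 5 ⇒ 7p = 2 ⇒ p = 2/7, and the value is (3)·(2/7) + 3 = 27/7.
For Player 2: with q = P(b1), equating A's and B's payoffs gives 5q + 1 = −2q + 5 ⇒ q = 4/7.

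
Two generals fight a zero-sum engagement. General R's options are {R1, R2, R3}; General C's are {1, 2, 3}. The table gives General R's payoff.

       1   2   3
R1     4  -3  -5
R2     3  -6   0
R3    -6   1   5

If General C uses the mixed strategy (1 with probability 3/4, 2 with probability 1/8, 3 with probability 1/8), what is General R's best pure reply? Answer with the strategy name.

Expected payoff of R1: (3/4)·4 + (1/8)·(-3) + (1/8)·(-5) = 2.
Expected payoff of R2: (3/4)·3 + (1/8)·(-6) + (1/8)·0 = 3/2.
Expected payoff of R3: (3/4)·(-6) + (1/8)·1 + (1/8)·5 = -15/4.
The largest is 2, so General R's best response is R1.

R1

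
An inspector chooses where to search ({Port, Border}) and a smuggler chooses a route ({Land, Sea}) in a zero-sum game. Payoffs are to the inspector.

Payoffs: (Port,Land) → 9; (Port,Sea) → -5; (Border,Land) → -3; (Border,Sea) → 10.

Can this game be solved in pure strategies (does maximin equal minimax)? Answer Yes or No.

No

Row minima: Port → -5, Border → -3; maximin = -3.
Column maxima: Land → 9, Sea → 10; minimax = 9.
-3 ≠ 9, so no pure-strategy equilibrium exists.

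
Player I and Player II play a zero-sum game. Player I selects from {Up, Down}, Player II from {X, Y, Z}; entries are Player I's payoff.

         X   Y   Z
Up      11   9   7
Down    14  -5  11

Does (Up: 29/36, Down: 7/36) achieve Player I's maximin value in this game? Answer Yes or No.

Against X this mix gives (29/36)·11 + (7/36)·14 = 139/12.
Against Y this mix gives (29/36)·9 + (7/36)·(-5) = 113/18.
Against Z this mix gives (29/36)·7 + (7/36)·11 = 70/9.
Player II will play Y, holding Player I to 113/18. Shifting weight toward the row that does better against Y would raise this floor (the equalizing mix achieves 67/9 against both Y and Z), so the proposed strategy is not optimal.

No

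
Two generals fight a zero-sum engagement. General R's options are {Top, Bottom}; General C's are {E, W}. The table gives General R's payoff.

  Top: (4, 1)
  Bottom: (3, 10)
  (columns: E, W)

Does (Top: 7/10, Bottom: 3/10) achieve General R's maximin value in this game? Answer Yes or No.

Against E this mix gives (7/10)·4 + (3/10)·3 = 37/10.
Against W this mix gives (7/10)·1 + (3/10)·10 = 37/10.
All of General C's active replies (E, W) yield 37/10, and no column does worse for General R. The mix makes General C indifferent and guarantees 37/10, so it is optimal.

Yes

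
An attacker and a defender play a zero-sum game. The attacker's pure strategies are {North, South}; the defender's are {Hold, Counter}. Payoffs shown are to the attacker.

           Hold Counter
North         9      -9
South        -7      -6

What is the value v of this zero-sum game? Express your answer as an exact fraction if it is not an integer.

-117/19

Row minima: North → -9, South → -7; maximin = -7.
Column maxima: Hold → 9, Counter → -6; minimax = -6.
-7 ≠ -6, so there is no saddle point; optimal play is mixed.
Let the attacker play North with probability p. Expected payoff against Hold: 9p + (-7)(1−p) = 16p − 7; against Counter: (-9)p + (-6)(1−p) = −3p − 6.
Setting these equal: 16p − 7 = −3p − 6 ⇒ 19p = 1 ⇒ p = 1/19, and the value is (16)·(1/19) − 7 = -117/19.
For the defender: with q = P(Hold), equating North's and South's payoffs gives 18q − 9 = −q − 6 ⇒ q = 3/19.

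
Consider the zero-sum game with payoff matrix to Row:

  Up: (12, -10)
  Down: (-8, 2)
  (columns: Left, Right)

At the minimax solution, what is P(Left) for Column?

3/8

Row minima: Up → -10, Down → -8; maximin = -8.
Column maxima: Left → 12, Right → 2; minimax = 2.
-8 ≠ 2, so there is no saddle point; optimal play is mixed.
Let Row play Up with probability p. Expected payoff against Left: 12p + (-8)(1−p) = 20p − 8; against Right: (-10)p + 2(1−p) = −12p + 2.
Setting these equal: 20p − 8 = −12p + 2 ⇒ 32p = 10 ⇒ p = 5/16, and the value is (20)·(5/16) − 8 = -7/4.
For Column: with q = P(Left), equating Up's and Down's payoffs gives 22q − 10 = −10q + 2 ⇒ q = 3/8.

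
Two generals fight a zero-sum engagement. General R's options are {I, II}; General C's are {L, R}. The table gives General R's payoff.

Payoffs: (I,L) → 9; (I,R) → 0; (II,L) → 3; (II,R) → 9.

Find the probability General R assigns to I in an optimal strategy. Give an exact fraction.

2/5

Row minima: I → 0, II → 3; maximin = 3.
Column maxima: L → 9, R → 9; minimax = 9.
3 ≠ 9, so there is no saddle point; optimal play is mixed.
Let General R play I with probability p. Expected payoff against L: 9p + 3(1−p) = 6p + 3; against R: 0p + 9(1−p) = −9p + 9.
Setting these equal: 6p + 3 = −9p + 9 ⇒ 15p = 6 ⇒ p = 2/5, and the value is (6)·(2/5) + 3 = 27/5.
For General C: with q = P(L), equating I's and II's payoffs gives 9q = −6q + 9 ⇒ q = 3/5.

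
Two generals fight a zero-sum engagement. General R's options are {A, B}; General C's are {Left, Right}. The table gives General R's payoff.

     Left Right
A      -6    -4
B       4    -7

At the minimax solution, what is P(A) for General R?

Row minima: A → -6, B → -7; maximin = -6.
Column maxima: Left → 4, Right → -4; minimax = -4.
-6 ≠ -4, so there is no saddle point; optimal play is mixed.
Let General R play A with probability p. Expected payoff against Left: (-6)p + 4(1−p) = −10p + 4; against Right: (-4)p + (-7)(1−p) = 3p − 7.
Setting these equal: −10p + 4 = 3p − 7 ⇒ −13p = -11 ⇒ p = 11/13, and the value is (-10)·(11/13) + 4 = -58/13.
For General C: with q = P(Left), equating A's and B's payoffs gives −2q − 4 = 11q − 7 ⇒ q = 3/13.

11/13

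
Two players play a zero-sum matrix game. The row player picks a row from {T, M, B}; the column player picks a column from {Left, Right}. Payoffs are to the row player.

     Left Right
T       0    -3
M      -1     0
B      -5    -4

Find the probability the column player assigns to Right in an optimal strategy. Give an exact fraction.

Row minima: T → -3, M → -1, B → -5; maximin = -1.
Column maxima: Left → 0, Right → 0; minimax = 0.
-1 ≠ 0, so there is no saddle point; optimal play is mixed.
B is strictly dominated by T, so the row player never plays it.
On the remaining 2×2 (T, M vs Left, Right):
Let the row player play T with probability p. Expected payoff against Left: 0p + (-1)(1−p) = p − 1; against Right: (-3)p + 0(1−p) = −3p.
Setting these equal: p − 1 = −3p ⇒ 4p = 1 ⇒ p = 1/4, and the value is (1)·(1/4) − 1 = -3/4.
For the column player: with q = P(Left), equating T's and M's payoffs gives 3q − 3 = −q ⇒ q = 3/4.

1/4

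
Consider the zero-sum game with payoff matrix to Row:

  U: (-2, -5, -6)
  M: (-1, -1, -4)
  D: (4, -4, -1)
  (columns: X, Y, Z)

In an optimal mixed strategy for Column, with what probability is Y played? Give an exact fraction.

Row minima: U → -6, M → -4, D → -4; maximin = -4.
Column maxima: X → 4, Y → -1, Z → -1; minimax = -1.
-4 ≠ -1, so there is no saddle point; optimal play is mixed.
U is strictly dominated by M, so Row never plays it.
X is strictly dominated by Z (it gives Row strictly more in every row), so Column never plays it.
On the remaining 2×2 (M, D vs Y, Z):
Let Row play M with probability p. Expected payoff against Y: (-1)p + (-4)(1−p) = 3p − 4; against Z: (-4)p + (-1)(1−p) = −3p − 1.
Setting these equal: 3p − 4 = −3p − 1 ⇒ 6p = 3 ⇒ p = 1/2, and the value is (3)·(1/2) − 4 = -5/2.
For Column: with q = P(Y), equating M's and D's payoffs gives 3q − 4 = −3q − 1 ⇒ q = 1/2.

1/2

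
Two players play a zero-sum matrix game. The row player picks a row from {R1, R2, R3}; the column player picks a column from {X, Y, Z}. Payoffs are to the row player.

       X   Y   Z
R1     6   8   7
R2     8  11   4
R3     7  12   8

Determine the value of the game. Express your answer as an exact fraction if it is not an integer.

36/5

Row minima: R1 → 6, R2 → 4, R3 → 7; maximin = 7.
Column maxima: X → 8, Y → 12, Z → 8; minimax = 8.
7 ≠ 8, so there is no saddle point; optimal play is mixed.
R1 is strictly dominated by R3, so the row player never plays it.
Y is strictly dominated by X (it gives the row player strictly more in every row), so the column player never plays it.
On the remaining 2×2 (R2, R3 vs X, Z):
Let the row player play R2 with probability p. Expected payoff against X: 8p + 7(1−p) = p + 7; against Z: 4p + 8(1−p) = −4p + 8.
Setting these equal: p + 7 = −4p + 8 ⇒ 5p = 1 ⇒ p = 1/5, and the value is (1)·(1/5) + 7 = 36/5.
For the column player: with q = P(X), equating R2's and R3's payoffs gives 4q + 4 = −q + 8 ⇒ q = 4/5.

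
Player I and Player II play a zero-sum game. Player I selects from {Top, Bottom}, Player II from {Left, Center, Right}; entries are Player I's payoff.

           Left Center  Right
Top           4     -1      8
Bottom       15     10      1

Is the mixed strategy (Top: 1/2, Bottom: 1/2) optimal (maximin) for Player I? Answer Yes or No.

Yes

Against Left this mix gives (1/2)·4 + (1/2)·15 = 19/2.
Against Center this mix gives (1/2)·(-1) + (1/2)·10 = 9/2.
Against Right this mix gives (1/2)·8 + (1/2)·1 = 9/2.
All of Player II's active replies (Center, Right) yield 9/2, and no column does worse for Player I. The mix makes Player II indifferent and guarantees 9/2, so it is optimal.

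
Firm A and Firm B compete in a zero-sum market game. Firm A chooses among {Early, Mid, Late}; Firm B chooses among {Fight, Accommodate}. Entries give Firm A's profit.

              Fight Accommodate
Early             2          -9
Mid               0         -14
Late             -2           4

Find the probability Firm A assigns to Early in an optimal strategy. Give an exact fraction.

6/17

Row minima: Early → -9, Mid → -14, Late → -2; maximin = -2.
Column maxima: Fight → 2, Accommodate → 4; minimax = 2.
-2 ≠ 2, so there is no saddle point; optimal play is mixed.
Mid is strictly dominated by Early, so Firm A never plays it.
On the remaining 2×2 (Early, Late vs Fight, Accommodate):
Let Firm A play Early with probability p. Expected payoff against Fight: 2p + (-2)(1−p) = 4p − 2; against Accommodate: (-9)p + 4(1−p) = −13p + 4.
Setting these equal: 4p − 2 = −13p + 4 ⇒ 17p = 6 ⇒ p = 6/17, and the value is (4)·(6/17) − 2 = -10/17.
For Firm B: with q = P(Fight), equating Early's and Late's payoffs gives 11q − 9 = −6q + 4 ⇒ q = 13/17.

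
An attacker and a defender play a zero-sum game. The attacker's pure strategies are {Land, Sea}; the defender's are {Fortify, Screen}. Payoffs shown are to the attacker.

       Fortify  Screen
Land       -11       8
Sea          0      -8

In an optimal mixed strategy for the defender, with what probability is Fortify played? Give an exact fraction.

Row minima: Land → -11, Sea → -8; maximin = -8.
Column maxima: Fortify → 0, Screen → 8; minimax = 0.
-8 ≠ 0, so there is no saddle point; optimal play is mixed.
Let the attacker play Land with probability p. Expected payoff against Fortify: (-11)p + 0(1−p) = −11p; against Screen: 8p + (-8)(1−p) = 16p − 8.
Setting these equal: −11p = 16p − 8 ⇒ −27p = -8 ⇒ p = 8/27, and the value is (-11)·(8/27) = -88/27.
For the defender: with q = P(Fortify), equating Land's and Sea's payoffs gives −19q + 8 = 8q − 8 ⇒ q = 16/27.

16/27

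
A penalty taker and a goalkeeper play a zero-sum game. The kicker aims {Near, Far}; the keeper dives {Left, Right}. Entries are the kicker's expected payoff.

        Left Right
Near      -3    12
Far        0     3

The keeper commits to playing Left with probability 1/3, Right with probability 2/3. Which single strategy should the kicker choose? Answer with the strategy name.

Near

Expected payoff of Near: (1/3)·(-3) + (2/3)·12 = 7.
Expected payoff of Far: (1/3)·0 + (2/3)·3 = 2.
The largest is 7, so the kicker's best response is Near.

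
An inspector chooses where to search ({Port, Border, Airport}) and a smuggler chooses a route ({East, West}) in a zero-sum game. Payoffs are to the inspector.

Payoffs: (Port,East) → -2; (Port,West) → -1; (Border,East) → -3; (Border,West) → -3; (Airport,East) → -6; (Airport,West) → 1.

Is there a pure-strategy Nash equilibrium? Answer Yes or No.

Row minima: Port → -2, Border → -3, Airport → -6; maximin = -2.
Column maxima: East → -2, West → 1; minimax = -2.
maximin = minimax = -2, so a saddle point exists.

Yes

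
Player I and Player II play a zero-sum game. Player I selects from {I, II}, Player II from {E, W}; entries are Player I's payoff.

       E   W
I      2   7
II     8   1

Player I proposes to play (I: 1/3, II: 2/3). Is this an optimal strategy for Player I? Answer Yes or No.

Against E this mix gives (1/3)·2 + (2/3)·8 = 6.
Against W this mix gives (1/3)·7 + (2/3)·1 = 3.
Player II will play W, holding Player I to 3. Shifting weight toward the row that does better against W would raise this floor (the equalizing mix achieves 9/2 against both W and E), so the proposed strategy is not optimal.

No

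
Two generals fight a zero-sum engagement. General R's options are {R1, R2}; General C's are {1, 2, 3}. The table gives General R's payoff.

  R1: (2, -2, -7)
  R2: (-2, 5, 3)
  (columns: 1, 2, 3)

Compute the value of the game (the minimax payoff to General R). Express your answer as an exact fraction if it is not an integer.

-4/7

Row minima: R1 → -7, R2 → -2; maximin = -2.
Column maxima: 1 → 2, 2 → 5, 3 → 3; minimax = 2.
-2 ≠ 2, so there is no saddle point; optimal play is mixed.
2 is strictly dominated by 3 (it gives General R strictly more in every row), so General C never plays it.
On the remaining 2×2 (R1, R2 vs 1, 3):
Let General R play R1 with probability p. Expected payoff against 1: 2p + (-2)(1−p) = 4p − 2; against 3: (-7)p + 3(1−p) = −10p + 3.
Setting these equal: 4p − 2 = −10p + 3 ⇒ 14p = 5 ⇒ p = 5/14, and the value is (4)·(5/14) − 2 = -4/7.
For General C: with q = P(1), equating R1's and R2's payoffs gives 9q − 7 = −5q + 3 ⇒ q = 5/7.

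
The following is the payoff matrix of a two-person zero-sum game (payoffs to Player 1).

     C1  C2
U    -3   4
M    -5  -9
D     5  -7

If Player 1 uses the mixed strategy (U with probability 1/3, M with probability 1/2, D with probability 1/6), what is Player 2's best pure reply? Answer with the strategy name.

C2

If Player 2 plays C1, Player 1's expected payoff is (1/3)·(-3) + (1/2)·(-5) + (1/6)·5 = -8/3.
If Player 2 plays C2, Player 1's expected payoff is (1/3)·4 + (1/2)·(-9) + (1/6)·(-7) = -13/3.
Player 2 minimizes Player 1's payoff; the smallest is -13/3, so the best response is C2.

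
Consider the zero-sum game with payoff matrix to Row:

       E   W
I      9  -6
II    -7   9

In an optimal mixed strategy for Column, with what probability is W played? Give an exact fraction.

Row minima: I → -6, II → -7; maximin = -6.
Column maxima: E → 9, W → 9; minimax = 9.
-6 ≠ 9, so there is no saddle point; optimal play is mixed.
Let Row play I with probability p. Expected payoff against E: 9p + (-7)(1−p) = 16p − 7; against W: (-6)p + 9(1−p) = −15p + 9.
Setting these equal: 16p − 7 = −15p + 9 ⇒ 31p = 16 ⇒ p = 16/31, and the value is (16)·(16/31) − 7 = 39/31.
For Column: with q = P(E), equating I's and II's payoffs gives 15q − 6 = −16q + 9 ⇒ q = 15/31.

16/31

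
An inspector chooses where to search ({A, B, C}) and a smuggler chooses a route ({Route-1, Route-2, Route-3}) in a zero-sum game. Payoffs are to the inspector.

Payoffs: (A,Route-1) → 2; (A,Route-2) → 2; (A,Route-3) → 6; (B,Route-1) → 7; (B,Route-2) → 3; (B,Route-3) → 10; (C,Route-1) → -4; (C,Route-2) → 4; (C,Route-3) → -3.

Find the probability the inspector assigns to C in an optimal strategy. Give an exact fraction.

1/3

Row minima: A → 2, B → 3, C → -4; maximin = 3.
Column maxima: Route-1 → 7, Route-2 → 4, Route-3 → 10; minimax = 4.
3 ≠ 4, so there is no saddle point; optimal play is mixed.
A is strictly dominated by B, so the inspector never plays it.
Route-3 is strictly dominated by Route-1 (it gives the inspector strictly more in every row), so the smuggler never plays it.
On the remaining 2×2 (B, C vs Route-1, Route-2):
Let the inspector play B with probability p. Expected payoff against Route-1: 7p + (-4)(1−p) = 11p − 4; against Route-2: 3p + 4(1−p) = −p + 4.
Setting these equal: 11p − 4 = −p + 4 ⇒ 12p = 8 ⇒ p = 2/3, and the value is (11)·(2/3) − 4 = 10/3.
For the smuggler: with q = P(Route-1), equating B's and C's payoffs gives 4q + 3 = −8q + 4 ⇒ q = 1/12.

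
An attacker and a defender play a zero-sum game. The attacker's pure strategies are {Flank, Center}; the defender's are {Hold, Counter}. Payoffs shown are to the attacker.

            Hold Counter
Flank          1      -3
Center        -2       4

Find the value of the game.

-1/5

Row minima: Flank → -3, Center → -2; maximin = -2.
Column maxima: Hold → 1, Counter → 4; minimax = 1.
-2 ≠ 1, so there is no saddle point; optimal play is mixed.
Let the attacker play Flank with probability p. Expected payoff against Hold: 1p + (-2)(1−p) = 3p − 2; against Counter: (-3)p + 4(1−p) = −7p + 4.
Setting these equal: 3p − 2 = −7p + 4 ⇒ 10p = 6 ⇒ p = 3/5, and the value is (3)·(3/5) − 2 = -1/5.
For the defender: with q = P(Hold), equating Flank's and Center's payoffs gives 4q − 3 = −6q + 4 ⇒ q = 7/10.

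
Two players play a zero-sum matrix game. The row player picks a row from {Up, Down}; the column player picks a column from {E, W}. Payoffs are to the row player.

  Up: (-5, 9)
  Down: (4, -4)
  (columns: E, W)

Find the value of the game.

8/11

Row minima: Up → -5, Down → -4; maximin = -4.
Column maxima: E → 4, W → 9; minimax = 4.
-4 ≠ 4, so there is no saddle point; optimal play is mixed.
Let the row player play Up with probability p. Expected payoff against E: (-5)p + 4(1−p) = −9p + 4; against W: 9p + (-4)(1−p) = 13p − 4.
Setting these equal: −9p + 4 = 13p − 4 ⇒ −22p = -8 ⇒ p = 4/11, and the value is (-9)·(4/11) + 4 = 8/11.
For the column player: with q = P(E), equating Up's and Down's payoffs gives −14q + 9 = 8q − 4 ⇒ q = 13/22.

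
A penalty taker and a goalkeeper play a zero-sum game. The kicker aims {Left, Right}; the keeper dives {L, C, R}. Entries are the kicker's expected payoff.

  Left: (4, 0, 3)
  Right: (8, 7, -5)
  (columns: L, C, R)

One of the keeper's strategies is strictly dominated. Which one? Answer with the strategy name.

C holds the kicker's payoff strictly below L in every row: 0 < 4, 7 < 8.
So L is strictly dominated for the keeper.

L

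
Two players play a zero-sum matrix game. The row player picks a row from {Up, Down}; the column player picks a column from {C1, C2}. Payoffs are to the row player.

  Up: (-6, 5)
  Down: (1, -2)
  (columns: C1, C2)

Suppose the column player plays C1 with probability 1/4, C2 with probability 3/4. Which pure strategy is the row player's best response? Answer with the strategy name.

Up

Expected payoff of Up: (1/4)·(-6) + (3/4)·5 = 9/4.
Expected payoff of Down: (1/4)·1 + (3/4)·(-2) = -5/4.
The largest is 9/4, so the row player's best response is Up.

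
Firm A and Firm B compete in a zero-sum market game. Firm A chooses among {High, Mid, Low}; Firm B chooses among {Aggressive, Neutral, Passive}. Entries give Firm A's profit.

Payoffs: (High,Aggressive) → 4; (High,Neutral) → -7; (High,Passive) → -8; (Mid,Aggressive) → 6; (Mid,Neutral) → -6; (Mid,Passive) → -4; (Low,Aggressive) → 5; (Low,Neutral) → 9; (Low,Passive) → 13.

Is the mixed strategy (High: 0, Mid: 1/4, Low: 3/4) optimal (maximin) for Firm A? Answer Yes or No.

Yes

Against Aggressive this mix gives (1/4)·6 + (3/4)·5 = 21/4.
Against Neutral this mix gives (1/4)·(-6) + (3/4)·9 = 21/4.
Against Passive this mix gives (1/4)·(-4) + (3/4)·13 = 35/4.
All of Firm B's active replies (Aggressive, Neutral) yield 21/4, and no column does worse for Firm A. The mix makes Firm B indifferent and guarantees 21/4, so it is optimal.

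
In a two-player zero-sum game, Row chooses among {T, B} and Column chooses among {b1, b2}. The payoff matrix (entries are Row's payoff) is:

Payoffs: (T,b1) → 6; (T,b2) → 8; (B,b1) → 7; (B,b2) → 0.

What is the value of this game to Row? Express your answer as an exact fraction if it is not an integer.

56/9

Row minima: T → 6, B → 0; maximin = 6.
Column maxima: b1 → 7, b2 → 8; minimax = 7.
6 ≠ 7, so there is no saddle point; optimal play is mixed.
Let Row play T with probability p. Expected payoff against b1: 6p + 7(1−p) = −p + 7; against b2: 8p + 0(1−p) = 8p.
Setting these equal: −p + 7 = 8p ⇒ −9p = -7 ⇒ p = 7/9, and the value is (-1)·(7/9) + 7 = 56/9.
For Column: with q = P(b1), equating T's and B's payoffs gives −2q + 8 = 7q ⇒ q = 8/9.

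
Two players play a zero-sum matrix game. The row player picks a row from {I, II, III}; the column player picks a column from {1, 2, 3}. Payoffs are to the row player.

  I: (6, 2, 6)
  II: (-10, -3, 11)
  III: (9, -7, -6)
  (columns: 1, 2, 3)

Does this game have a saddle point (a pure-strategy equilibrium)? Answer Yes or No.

Row minima: I → 2, II → -10, III → -7; maximin = 2.
Column maxima: 1 → 9, 2 → 2, 3 → 11; minimax = 2.
maximin = minimax = 2, so a saddle point exists.

Yes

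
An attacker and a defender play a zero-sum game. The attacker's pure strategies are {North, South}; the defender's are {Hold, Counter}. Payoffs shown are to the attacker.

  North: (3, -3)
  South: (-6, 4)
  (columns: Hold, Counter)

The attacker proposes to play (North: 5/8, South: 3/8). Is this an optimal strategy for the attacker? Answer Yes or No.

Yes

Against Hold this mix gives (5/8)·3 + (3/8)·(-6) = -3/8.
Against Counter this mix gives (5/8)·(-3) + (3/8)·4 = -3/8.
All of the defender's active replies (Hold, Counter) yield -3/8, and no column does worse for the attacker. The mix makes the defender indifferent and guarantees -3/8, so it is optimal.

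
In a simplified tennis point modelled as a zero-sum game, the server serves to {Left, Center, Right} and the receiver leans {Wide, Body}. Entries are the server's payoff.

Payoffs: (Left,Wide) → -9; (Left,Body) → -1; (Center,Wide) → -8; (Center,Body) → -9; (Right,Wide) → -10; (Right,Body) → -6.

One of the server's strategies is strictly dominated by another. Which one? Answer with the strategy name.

Left gives a strictly higher payoff than Right against every column: -9 > -10, -1 > -6.
So Right is strictly dominated and the server never plays it.

Right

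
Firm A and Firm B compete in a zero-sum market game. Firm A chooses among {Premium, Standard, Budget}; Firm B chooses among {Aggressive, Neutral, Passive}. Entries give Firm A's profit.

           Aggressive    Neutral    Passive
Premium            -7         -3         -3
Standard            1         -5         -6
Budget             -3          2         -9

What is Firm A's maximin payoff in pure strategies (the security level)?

-6

Row minima: Premium → -7, Standard → -6, Budget → -9.
The best of these is -6.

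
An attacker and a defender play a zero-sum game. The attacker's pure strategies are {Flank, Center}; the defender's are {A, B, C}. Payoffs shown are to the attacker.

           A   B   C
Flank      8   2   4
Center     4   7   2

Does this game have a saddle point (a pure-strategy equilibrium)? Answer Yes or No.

No

Row minima: Flank → 2, Center → 2; maximin = 2.
Column maxima: A → 8, B → 7, C → 4; minimax = 4.
2 ≠ 4, so no pure-strategy equilibrium exists.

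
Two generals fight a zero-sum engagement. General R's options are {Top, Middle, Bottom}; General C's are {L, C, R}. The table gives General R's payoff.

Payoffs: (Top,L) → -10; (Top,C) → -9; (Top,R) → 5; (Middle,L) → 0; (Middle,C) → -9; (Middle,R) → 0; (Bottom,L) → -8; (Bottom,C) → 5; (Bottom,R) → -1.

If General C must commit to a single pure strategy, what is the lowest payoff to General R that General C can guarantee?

0

Column maxima: L → 0, C → 5, R → 5.
The smallest of these is 0.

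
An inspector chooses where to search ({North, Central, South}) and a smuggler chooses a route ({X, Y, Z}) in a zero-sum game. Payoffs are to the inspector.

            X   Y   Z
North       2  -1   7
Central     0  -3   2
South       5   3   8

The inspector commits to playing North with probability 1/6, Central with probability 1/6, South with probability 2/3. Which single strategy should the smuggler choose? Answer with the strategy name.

If the smuggler plays X, the inspector's expected payoff is (1/6)·2 + (1/6)·0 + (2/3)·5 = 11/3.
If the smuggler plays Y, the inspector's expected payoff is (1/6)·(-1) + (1/6)·(-3) + (2/3)·3 = 4/3.
If the smuggler plays Z, the inspector's expected payoff is (1/6)·7 + (1/6)·2 + (2/3)·8 = 41/6.
The smuggler minimizes the inspector's payoff; the smallest is 4/3, so the best response is Y.

Y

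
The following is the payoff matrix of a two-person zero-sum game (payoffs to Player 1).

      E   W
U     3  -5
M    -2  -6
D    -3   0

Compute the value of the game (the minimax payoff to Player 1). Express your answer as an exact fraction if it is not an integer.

Row minima: U → -5, M → -6, D → -3; maximin = -3.
Column maxima: E → 3, W → 0; minimax = 0.
-3 ≠ 0, so there is no saddle point; optimal play is mixed.
M is strictly dominated by U, so Player 1 never plays it.
On the remaining 2×2 (U, D vs E, W):
Let Player 1 play U with probability p. Expected payoff against E: 3p + (-3)(1−p) = 6p − 3; against W: (-5)p + 0(1−p) = −5p.
Setting these equal: 6p − 3 = −5p ⇒ 11p = 3 ⇒ p = 3/11, and the value is (6)·(3/11) − 3 = -15/11.
For Player 2: with q = P(E), equating U's and D's payoffs gives 8q − 5 = −3q ⇒ q = 5/11.

-15/11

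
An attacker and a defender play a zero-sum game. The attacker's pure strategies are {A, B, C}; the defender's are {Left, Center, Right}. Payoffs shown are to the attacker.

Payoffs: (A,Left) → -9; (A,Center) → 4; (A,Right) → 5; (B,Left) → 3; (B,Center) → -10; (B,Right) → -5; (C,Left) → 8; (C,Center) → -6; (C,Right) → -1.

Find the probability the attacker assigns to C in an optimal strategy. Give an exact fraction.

13/27

Row minima: A → -9, B → -10, C → -6; maximin = -6.
Column maxima: Left → 8, Center → 4, Right → 5; minimax = 4.
-6 ≠ 4, so there is no saddle point; optimal play is mixed.
B is strictly dominated by C, so the attacker never plays it.
Right is strictly dominated by Center (it gives the attacker strictly more in every row), so the defender never plays it.
On the remaining 2×2 (A, C vs Left, Center):
Let the attacker play A with probability p. Expected payoff against Left: (-9)p + 8(1−p) = −17p + 8; against Center: 4p + (-6)(1−p) = 10p − 6.
Setting these equal: −17p + 8 = 10p − 6 ⇒ −27p = -14 ⇒ p = 14/27, and the value is (-17)·(14/27) + 8 = -22/27.
For the defender: with q = P(Left), equating A's and C's payoffs gives −13q + 4 = 14q − 6 ⇒ q = 10/27.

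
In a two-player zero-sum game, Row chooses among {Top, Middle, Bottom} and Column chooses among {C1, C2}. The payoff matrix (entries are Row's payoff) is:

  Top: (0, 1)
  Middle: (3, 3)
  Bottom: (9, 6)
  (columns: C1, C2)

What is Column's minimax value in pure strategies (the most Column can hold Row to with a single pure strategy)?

Column maxima: C1 → 9, C2 → 6.
The smallest of these is 6.

6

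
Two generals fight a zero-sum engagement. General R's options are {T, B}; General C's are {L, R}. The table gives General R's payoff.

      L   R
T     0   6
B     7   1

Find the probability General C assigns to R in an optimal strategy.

Row minima: T → 0, B → 1; maximin = 1.
Column maxima: L → 7, R → 6; minimax = 6.
1 ≠ 6, so there is no saddle point; optimal play is mixed.
Let General R play T with probability p. Expected payoff against L: 0p + 7(1−p) = −7p + 7; against R: 6p + 1(1−p) = 5p + 1.
Setting these equal: −7p + 7 = 5p + 1 ⇒ −12p = -6 ⇒ p = 1/2, and the value is (-7)·(1/2) + 7 = 7/2.
For General C: with q = P(L), equating T's and B's payoffs gives −6q + 6 = 6q + 1 ⇒ q = 5/12.

7/12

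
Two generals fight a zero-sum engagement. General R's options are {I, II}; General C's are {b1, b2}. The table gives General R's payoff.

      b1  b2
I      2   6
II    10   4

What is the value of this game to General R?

Row minima: I → 2, II → 4; maximin = 4.
Column maxima: b1 → 10, b2 → 6; minimax = 6.
4 ≠ 6, so there is no saddle point; optimal play is mixed.
Let General R play I with probability p. Expected payoff against b1: 2p + 10(1−p) = −8p + 10; against b2: 6p + 4(1−p) = 2p + 4.
Setting these equal: −8p + 10 = 2p + 4 ⇒ −10p = -6 ⇒ p = 3/5, and the value is (-8)·(3/5) + 10 = 26/5.
For General C: with q = P(b1), equating I's and II's payoffs gives −4q + 6 = 6q + 4 ⇒ q = 1/5.

26/5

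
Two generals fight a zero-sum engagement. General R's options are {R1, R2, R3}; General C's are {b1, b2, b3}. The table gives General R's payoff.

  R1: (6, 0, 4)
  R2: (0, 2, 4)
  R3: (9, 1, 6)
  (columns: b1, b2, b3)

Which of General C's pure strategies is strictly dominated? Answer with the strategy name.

b2 holds General R's payoff strictly below b3 in every row: 0 < 4, 2 < 4, 1 < 6.
So b3 is strictly dominated for General C.

b3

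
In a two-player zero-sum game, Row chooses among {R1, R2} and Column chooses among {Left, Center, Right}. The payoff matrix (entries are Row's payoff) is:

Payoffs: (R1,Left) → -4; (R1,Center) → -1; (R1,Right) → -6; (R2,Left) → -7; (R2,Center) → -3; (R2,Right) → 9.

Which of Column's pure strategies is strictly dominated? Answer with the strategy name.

Left holds Row's payoff strictly below Center in every row: -4 < -1, -7 < -3.
So Center is strictly dominated for Column.

Center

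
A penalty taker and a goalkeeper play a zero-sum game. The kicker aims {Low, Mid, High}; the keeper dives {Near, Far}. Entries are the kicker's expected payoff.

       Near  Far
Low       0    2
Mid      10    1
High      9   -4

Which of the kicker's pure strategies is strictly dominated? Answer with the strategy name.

High

Mid gives a strictly higher payoff than High against every column: 10 > 9, 1 > -4.
So High is strictly dominated and the kicker never plays it.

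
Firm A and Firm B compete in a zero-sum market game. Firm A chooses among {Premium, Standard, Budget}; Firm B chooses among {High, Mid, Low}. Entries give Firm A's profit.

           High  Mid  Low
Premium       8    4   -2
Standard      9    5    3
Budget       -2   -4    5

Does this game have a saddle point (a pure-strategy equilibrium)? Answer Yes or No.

Row minima: Premium → -2, Standard → 3, Budget → -4; maximin = 3.
Column maxima: High → 9, Mid → 5, Low → 5; minimax = 5.
3 ≠ 5, so no pure-strategy equilibrium exists.

No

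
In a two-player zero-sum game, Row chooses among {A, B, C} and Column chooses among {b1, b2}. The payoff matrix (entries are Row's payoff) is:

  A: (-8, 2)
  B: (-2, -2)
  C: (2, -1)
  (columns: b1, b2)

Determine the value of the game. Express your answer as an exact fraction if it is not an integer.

Row minima: A → -8, B → -2, C → -1; maximin = -1.
Column maxima: b1 → 2, b2 → 2; minimax = 2.
-1 ≠ 2, so there is no saddle point; optimal play is mixed.
B is strictly dominated by C, so Row never plays it.
On the remaining 2×2 (A, C vs b1, b2):
Let Row play A with probability p. Expected payoff against b1: (-8)p + 2(1−p) = −10p + 2; against b2: 2p + (-1)(1−p) = 3p − 1.
Setting these equal: −10p + 2 = 3p − 1 ⇒ −13p = -3 ⇒ p = 3/13, and the value is (-10)·(3/13) + 2 = -4/13.
For Column: with q = P(b1), equating A's and C's payoffs gives −10q + 2 = 3q − 1 ⇒ q = 3/13.

-4/13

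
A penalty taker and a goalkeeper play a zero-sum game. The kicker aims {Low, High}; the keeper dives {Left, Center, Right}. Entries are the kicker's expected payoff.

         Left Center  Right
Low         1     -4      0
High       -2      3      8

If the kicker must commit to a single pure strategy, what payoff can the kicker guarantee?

-2

Row minima: Low → -4, High → -2.
The best of these is -2.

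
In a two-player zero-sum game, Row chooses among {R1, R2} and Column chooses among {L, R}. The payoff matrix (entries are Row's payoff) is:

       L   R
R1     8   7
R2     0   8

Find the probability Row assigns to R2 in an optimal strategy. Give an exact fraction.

Row minima: R1 → 7, R2 → 0; maximin = 7.
Column maxima: L → 8, R → 8; minimax = 8.
7 ≠ 8, so there is no saddle point; optimal play is mixed.
Let Row play R1 with probability p. Expected payoff against L: 8p + 0(1−p) = 8p; against R: 7p + 8(1−p) = −p + 8.
Setting these equal: 8p = −p + 8 ⇒ 9p = 8 ⇒ p = 8/9, and the value is (8)·(8/9) = 64/9.
For Column: with q = P(L), equating R1's and R2's payoffs gives q + 7 = −8q + 8 ⇒ q = 1/9.

1/9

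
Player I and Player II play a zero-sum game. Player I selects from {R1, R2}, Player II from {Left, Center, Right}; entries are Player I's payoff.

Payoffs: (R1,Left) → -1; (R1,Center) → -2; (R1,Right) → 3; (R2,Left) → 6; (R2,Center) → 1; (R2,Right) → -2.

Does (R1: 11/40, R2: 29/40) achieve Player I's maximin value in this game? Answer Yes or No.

No

Against Left this mix gives (11/40)·(-1) + (29/40)·6 = 163/40.
Against Center this mix gives (11/40)·(-2) + (29/40)·1 = 7/40.
Against Right this mix gives (11/40)·3 + (29/40)·(-2) = -5/8.
Player II will play Right, holding Player I to -5/8. Shifting weight toward the row that does better against Right would raise this floor (the equalizing mix achieves -1/8 against both Right and Center), so the proposed strategy is not optimal.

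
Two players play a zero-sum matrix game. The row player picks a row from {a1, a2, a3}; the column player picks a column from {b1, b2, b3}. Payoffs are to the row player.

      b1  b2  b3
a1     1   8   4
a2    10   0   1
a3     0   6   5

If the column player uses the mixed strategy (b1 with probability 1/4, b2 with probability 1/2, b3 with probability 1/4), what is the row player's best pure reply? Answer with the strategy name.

a1

Expected payoff of a1: (1/4)·1 + (1/2)·8 + (1/4)·4 = 21/4.
Expected payoff of a2: (1/4)·10 + (1/2)·0 + (1/4)·1 = 11/4.
Expected payoff of a3: (1/4)·0 + (1/2)·6 + (1/4)·5 = 17/4.
The largest is 21/4, so the row player's best response is a1.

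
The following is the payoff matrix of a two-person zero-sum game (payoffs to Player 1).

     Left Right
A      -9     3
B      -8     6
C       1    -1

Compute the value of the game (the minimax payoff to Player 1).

Row minima: A → -9, B → -8, C → -1; maximin = -1.
Column maxima: Left → 1, Right → 6; minimax = 1.
-1 ≠ 1, so there is no saddle point; optimal play is mixed.
A is strictly dominated by B, so Player 1 never plays it.
On the remaining 2×2 (B, C vs Left, Right):
Let Player 1 play B with probability p. Expected payoff against Left: (-8)p + 1(1−p) = −9p + 1; against Right: 6p + (-1)(1−p) = 7p − 1.
Setting these equal: −9p + 1 = 7p − 1 ⇒ −16p = -2 ⇒ p = 1/8, and the value is (-9)·(1/8) + 1 = -1/8.
For Player 2: with q = P(Left), equating B's and C's payoffs gives −14q + 6 = 2q − 1 ⇒ q = 7/16.

-1/8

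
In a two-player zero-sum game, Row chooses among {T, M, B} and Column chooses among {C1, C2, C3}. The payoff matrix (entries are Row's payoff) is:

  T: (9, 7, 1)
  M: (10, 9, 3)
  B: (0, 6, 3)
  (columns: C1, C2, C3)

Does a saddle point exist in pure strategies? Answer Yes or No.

Yes

Row minima: T → 1, M → 3, B → 0; maximin = 3.
Column maxima: C1 → 10, C2 → 9, C3 → 3; minimax = 3.
maximin = minimax = 3, so a saddle point exists.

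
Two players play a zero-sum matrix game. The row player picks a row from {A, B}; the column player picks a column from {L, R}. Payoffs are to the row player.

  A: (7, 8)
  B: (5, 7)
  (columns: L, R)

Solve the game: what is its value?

7

Row minima: A → 7, B → 5; maximin = 7.
Column maxima: L → 7, R → 8; minimax = 7.
Since maximin = minimax = 7, there is a saddle point and the value is 7.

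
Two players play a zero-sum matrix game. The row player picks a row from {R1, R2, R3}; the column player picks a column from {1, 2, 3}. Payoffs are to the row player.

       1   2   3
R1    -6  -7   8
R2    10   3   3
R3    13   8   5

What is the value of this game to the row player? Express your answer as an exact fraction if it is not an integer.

11/2

Row minima: R1 → -7, R2 → 3, R3 → 5; maximin = 5.
Column maxima: 1 → 13, 2 → 8, 3 → 8; minimax = 8.
5 ≠ 8, so there is no saddle point; optimal play is mixed.
R2 is strictly dominated by R3, so the row player never plays it.
1 is strictly dominated by 2 (it gives the row player strictly more in every row), so the column player never plays it.
On the remaining 2×2 (R1, R3 vs 2, 3):
Let the row player play R1 with probability p. Expected payoff against 2: (-7)p + 8(1−p) = −15p + 8; against 3: 8p + 5(1−p) = 3p + 5.
Setting these equal: −15p + 8 = 3p + 5 ⇒ −18p = -3 ⇒ p = 1/6, and the value is (-15)·(1/6) + 8 = 11/2.
For the column player: with q = P(2), equating R1's and R3's payoffs gives −15q + 8 = 3q + 5 ⇒ q = 1/6.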